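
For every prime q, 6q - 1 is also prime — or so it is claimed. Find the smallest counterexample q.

A counterexample is any prime q such that 6q - 1 is not prime; we check each in order.
The first 4 eligible values, up to q = 7, all satisfy the conclusion.
q = 11: 6q - 1 = 65 = 5 × 13, not prime.
Thus q = 11 disproves the claim, and no smaller q works.

q = 11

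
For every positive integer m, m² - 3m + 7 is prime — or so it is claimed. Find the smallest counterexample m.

m = 6

Check each positive integer m in order until m² - 3m + 7 is not prime.
m = 1: m² - 3m + 7 = 5, prime.
m = 2: m² - 3m + 7 = 5, prime.
m = 3: m² - 3m + 7 = 7, prime.
m = 4: m² - 3m + 7 = 11, prime.
m = 5: m² - 3m + 7 = 17, prime.
m = 6: m² - 3m + 7 = 25 = 5 × 5, composite.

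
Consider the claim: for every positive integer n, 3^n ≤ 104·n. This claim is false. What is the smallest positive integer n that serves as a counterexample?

A counterexample is any positive integer n such that 3^n > 104·n; we check each in order.
The first 5 eligible values, up to n = 5, all satisfy the conclusion.
n = 6: 3^n = 729 and 104·n = 624, so 729 > 624.
Hence n = 6 is a counterexample.

n = 6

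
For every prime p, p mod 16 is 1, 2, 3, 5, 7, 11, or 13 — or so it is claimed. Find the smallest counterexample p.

p = 31

We need the least prime p for which the claim fails.
For p = 2, 3, 5, 7, 11, 13, 17, 19, 23, 29 the conclusion holds.
p = 31: 31 mod 16 = 15 — not in {1, 2, 3, 5, 7, 11, 13}.
So p = 31 is the smallest counterexample.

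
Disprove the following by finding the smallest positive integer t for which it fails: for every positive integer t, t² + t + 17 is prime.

t = 16

For t = 1, 2, 3, 4, …, 13, 14, 15 the conclusion holds.
t = 16: t² + t + 17 = 289 = 17 × 17, composite.
Thus t = 16 disproves the claim, and no smaller t works.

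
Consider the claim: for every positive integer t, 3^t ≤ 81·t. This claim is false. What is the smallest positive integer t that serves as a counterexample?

A counterexample is any positive integer t such that 3^t > 81·t; we check each in order.
t = 1: 3^t = 3 and 81·t = 81, so 3 ≤ 81.
t = 2: 3^t = 9 and 81·t = 162, so 9 ≤ 162.
t = 3: 3^t = 27 and 81·t = 243, so 27 ≤ 243.
t = 4: 3^t = 81 and 81·t = 324, so 81 ≤ 324.
t = 5: 3^t = 243 and 81·t = 405, so 243 ≤ 405.
t = 6: 3^t = 729 and 81·t = 486, so 729 > 486.
Hence t = 6 is a counterexample.

t = 6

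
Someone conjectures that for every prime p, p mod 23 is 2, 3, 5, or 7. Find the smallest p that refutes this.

For p = 2, 3, 5, 7 the conclusion holds.
p = 11: 11 mod 23 = 11 — not in {2, 3, 5, 7}.

p = 11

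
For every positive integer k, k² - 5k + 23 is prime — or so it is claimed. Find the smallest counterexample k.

For k = 1, 2, 3, 4, …, 16, 17, 18 the conclusion holds.
k = 19: k² - 5k + 23 = 289 = 17 × 17, composite.
Hence k = 19 is a counterexample.

k = 19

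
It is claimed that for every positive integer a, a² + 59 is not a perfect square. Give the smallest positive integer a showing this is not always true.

a = 29

Check each positive integer a in order until a² + 59 is a perfect square.
The first 28 eligible values, up to a = 28, all satisfy the conclusion.
a = 29: 29² + 59 = 900 = 30², a perfect square.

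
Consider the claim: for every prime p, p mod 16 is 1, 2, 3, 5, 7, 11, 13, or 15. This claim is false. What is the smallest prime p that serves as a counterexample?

p = 41

Check each prime p in order until the claim fails.
For p = 2, 3, 5, 7, …, 29, 31, 37 the conclusion holds.
p = 41: 41 mod 16 = 9 — not in {1, 2, 3, 5, 7, 11, 13, 15}.
Thus p = 41 disproves the claim, and no smaller p works.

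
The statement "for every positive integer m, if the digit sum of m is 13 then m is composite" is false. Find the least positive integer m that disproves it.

For m = 49, 58 the conclusion holds.
m = 67: digit sum 13; 67 is prime, not composite.
Thus m = 67 disproves the claim, and no smaller m works.

m = 67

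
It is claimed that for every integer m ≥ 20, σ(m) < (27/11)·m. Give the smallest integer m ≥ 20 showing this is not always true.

m = 24

Check each integer m ≥ 20 in order until the claim fails.
The first 4 eligible values, up to m = 23, all satisfy the conclusion.
m = 24: σ(24) = 60; 60 ≥ 648/11.
Thus m = 24 disproves the claim, and no smaller m works.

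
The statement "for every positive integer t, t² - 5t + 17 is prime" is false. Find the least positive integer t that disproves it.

t = 13

For t = 1, 2, 3, 4, …, 10, 11, 12 the conclusion holds.
t = 13: t² - 5t + 17 = 121 = 11 × 11, composite.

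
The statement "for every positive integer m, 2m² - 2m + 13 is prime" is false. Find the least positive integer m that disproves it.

m = 3

For m = 1, 2 the conclusion holds.
m = 3: 2m² - 2m + 13 = 25 = 5 × 5, composite.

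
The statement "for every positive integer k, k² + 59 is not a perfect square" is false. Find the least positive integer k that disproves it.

k = 29

Check each positive integer k in order until k² + 59 is a perfect square.
The first 28 eligible values, up to k = 28, all satisfy the conclusion.
k = 29: 29² + 59 = 900 = 30², a perfect square.
Thus k = 29 disproves the claim, and no smaller k works.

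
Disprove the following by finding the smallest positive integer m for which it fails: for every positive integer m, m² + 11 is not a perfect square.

Check each positive integer m in order until m² + 11 is a perfect square.
The first 4 eligible values, up to m = 4, all satisfy the conclusion.
m = 5: 5² + 11 = 36 = 6², a perfect square.
Thus m = 5 disproves the claim, and no smaller m works.

m = 5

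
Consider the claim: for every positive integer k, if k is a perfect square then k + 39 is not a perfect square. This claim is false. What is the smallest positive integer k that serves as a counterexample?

A counterexample is any positive integer k such that k is a perfect square but k + 39 is a perfect square; we check each in order.
For k = 1, 4, 9, 16 the conclusion holds.
k = 25: 25 = 5² and 25 + 39 = 64 = 8².
Thus k = 25 disproves the claim, and no smaller k works.

k = 25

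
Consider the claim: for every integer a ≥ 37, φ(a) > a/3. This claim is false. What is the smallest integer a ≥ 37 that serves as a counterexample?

The first 5 eligible values, up to a = 41, all satisfy the conclusion.
a = 42: φ(42) = 12 and 42/3 = 14, so φ(42) ≤ 42/3.
So a = 42 is the smallest counterexample.

a = 42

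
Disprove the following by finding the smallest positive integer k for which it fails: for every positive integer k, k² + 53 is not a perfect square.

We need the least positive integer k for which k² + 53 is a perfect square.
For k = 1, 2, 3, 4, …, 23, 24, 25 the conclusion holds.
k = 26: 26² + 53 = 729 = 27², a perfect square.

k = 26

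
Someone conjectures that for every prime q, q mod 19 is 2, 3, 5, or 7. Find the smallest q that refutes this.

Check each prime q in order until the claim fails.
For q = 2, 3, 5, 7 the conclusion holds.
q = 11: 11 mod 19 = 11 — not in {2, 3, 5, 7}.
Thus q = 11 disproves the claim, and no smaller q works.

q = 11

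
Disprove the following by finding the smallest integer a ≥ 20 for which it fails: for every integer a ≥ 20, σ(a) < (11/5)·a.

a = 24

The first 4 eligible values, up to a = 23, all satisfy the conclusion.
a = 24: σ(24) = 60; 60 ≥ 264/5.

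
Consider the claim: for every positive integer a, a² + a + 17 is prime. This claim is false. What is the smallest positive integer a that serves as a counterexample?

The first 15 eligible values, up to a = 15, all satisfy the conclusion.
a = 16: a² + a + 17 = 289 = 17 × 17, composite.
So a = 16 is the smallest counterexample.

a = 16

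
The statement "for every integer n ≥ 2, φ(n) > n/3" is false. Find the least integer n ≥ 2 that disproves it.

We need the least integer n ≥ 2 for which the claim fails.
The first 4 eligible values, up to n = 5, all satisfy the conclusion.
n = 6: φ(6) = 2 and 6/3 = 2, so φ(6) ≤ 6/3.

n = 6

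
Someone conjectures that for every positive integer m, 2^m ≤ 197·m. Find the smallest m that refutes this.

For m = 1, 2, 3, 4, …, 9, 10, 11 the conclusion holds.
m = 12: 2^m = 4096 and 197·m = 2364, so 4096 > 2364.

m = 12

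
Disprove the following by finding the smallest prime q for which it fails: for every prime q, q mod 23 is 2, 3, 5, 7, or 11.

The first 5 eligible values, up to q = 11, all satisfy the conclusion.
q = 13: 13 mod 23 = 13 — not in {2, 3, 5, 7, 11}.
So q = 13 is the smallest counterexample.

q = 13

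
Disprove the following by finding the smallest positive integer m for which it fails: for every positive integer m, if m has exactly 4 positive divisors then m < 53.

m = 55

The first 16 eligible values, up to m = 51, all satisfy the conclusion.
m = 55: τ(55) = 4; 55 ≥ 53.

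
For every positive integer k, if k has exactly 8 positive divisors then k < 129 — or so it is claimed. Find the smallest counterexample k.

k = 130

A counterexample is any positive integer k such that k has exactly 8 positive divisors but the claim fails; we check each in order.
For k = 24, 30, 40, 42, …, 110, 114, 128 the conclusion holds.
k = 130: τ(130) = 8; 130 ≥ 129.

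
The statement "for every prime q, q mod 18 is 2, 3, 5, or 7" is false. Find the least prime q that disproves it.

Check each prime q in order until the claim fails.
The first 4 eligible values, up to q = 7, all satisfy the conclusion.
q = 11: 11 mod 18 = 11 — not in {2, 3, 5, 7}.

q = 11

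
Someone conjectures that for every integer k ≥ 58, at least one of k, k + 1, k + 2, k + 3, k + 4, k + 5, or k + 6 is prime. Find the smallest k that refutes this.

A counterexample is any integer k ≥ 58 such that k, k + 1, k + 2, k + 3, k + 4, k + 5, k + 6 are all composite; we check each in order.
For k = 58, 59, 60, 61, …, 87, 88, 89 the conclusion holds.
k = 90: 90 = 2 × 45; 91 = 7 × 13; 92 = 2 × 46; 93 = 3 × 31; 94 = 2 × 47; 95 = 5 × 19; 96 = 2 × 48 — all composite.

k = 90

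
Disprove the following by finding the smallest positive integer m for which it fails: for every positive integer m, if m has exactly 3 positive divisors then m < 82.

m = 121

Check each positive integer m in order until m has exactly 3 positive divisors but the claim fails.
The first 4 eligible values, up to m = 49, all satisfy the conclusion.
m = 121: τ(121) = 3; 121 ≥ 82.
Thus m = 121 disproves the claim, and no smaller m works.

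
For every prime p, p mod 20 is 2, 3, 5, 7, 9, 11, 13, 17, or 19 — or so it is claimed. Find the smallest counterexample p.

p = 41

Check each prime p in order until the claim fails.
For p = 2, 3, 5, 7, …, 29, 31, 37 the conclusion holds.
p = 41: 41 mod 20 = 1 — not in {2, 3, 5, 7, 9, 11, 13, 17, 19}.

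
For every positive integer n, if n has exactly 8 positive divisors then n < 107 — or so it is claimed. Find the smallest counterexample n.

A counterexample is any positive integer n such that n has exactly 8 positive divisors but the claim fails; we check each in order.
For n = 24, 30, 40, 42, …, 102, 104, 105 the conclusion holds.
n = 110: τ(110) = 8; 110 ≥ 107.

n = 110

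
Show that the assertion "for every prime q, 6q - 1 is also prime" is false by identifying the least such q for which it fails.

q = 2: 6q - 1 = 11, prime.
q = 3: 6q - 1 = 17, prime.
q = 5: 6q - 1 = 29, prime.
q = 7: 6q - 1 = 41, prime.
q = 11: 6q - 1 = 65 = 5 × 13, not prime.

q = 11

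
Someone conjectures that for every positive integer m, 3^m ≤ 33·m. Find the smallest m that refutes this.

m = 5

A counterexample is any positive integer m such that 3^m > 33·m; we check each in order.
m = 1: 3^m = 3 and 33·m = 33, so 3 ≤ 33.
m = 2: 3^m = 9 and 33·m = 66, so 9 ≤ 66.
m = 3: 3^m = 27 and 33·m = 99, so 27 ≤ 99.
m = 4: 3^m = 81 and 33·m = 132, so 81 ≤ 132.
m = 5: 3^m = 243 and 33·m = 165, so 243 > 165.
So m = 5 is the smallest counterexample.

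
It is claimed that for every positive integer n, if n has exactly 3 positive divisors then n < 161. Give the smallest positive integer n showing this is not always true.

We need the least positive integer n for which n has exactly 3 positive divisors but the claim fails.
For n = 4, 9, 25, 49, 121 the conclusion holds.
n = 169: τ(169) = 3; 169 ≥ 161.
So n = 169 is the smallest counterexample.

n = 169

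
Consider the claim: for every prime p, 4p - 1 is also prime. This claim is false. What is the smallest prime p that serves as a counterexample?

We need the least prime p for which 4p - 1 is not prime.
p = 2: 4p - 1 = 7, prime.
p = 3: 4p - 1 = 11, prime.
p = 5: 4p - 1 = 19, prime.
p = 7: 4p - 1 = 27 = 3 × 9, not prime.
Thus p = 7 disproves the claim, and no smaller p works.

p = 7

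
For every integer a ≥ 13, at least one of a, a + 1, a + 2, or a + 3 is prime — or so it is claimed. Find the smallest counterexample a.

A counterexample is any integer a ≥ 13 such that a, a + 1, a + 2, a + 3 are all composite; we check each in order.
For a = 13, 14, 15, 16, …, 21, 22, 23 the conclusion holds.
a = 24: 24 = 2 × 12; 25 = 5 × 5; 26 = 2 × 13; 27 = 3 × 9 — all composite.
So a = 24 is the smallest counterexample.

a = 24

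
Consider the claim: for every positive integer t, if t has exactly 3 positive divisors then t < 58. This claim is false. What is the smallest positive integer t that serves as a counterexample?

t = 4: τ(4) = 3; 4 < 58.
t = 9: τ(9) = 3; 9 < 58.
t = 25: τ(25) = 3; 25 < 58.
t = 49: τ(49) = 3; 49 < 58.
t = 121: τ(121) = 3; 121 ≥ 58.

t = 121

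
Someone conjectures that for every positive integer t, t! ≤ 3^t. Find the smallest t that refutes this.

Check each positive integer t in order until t! > 3^t.
For t = 1, 2, 3, 4, 5, 6 the conclusion holds.
t = 7: t! = 5040 and 3^t = 2187, so 5040 > 2187.

t = 7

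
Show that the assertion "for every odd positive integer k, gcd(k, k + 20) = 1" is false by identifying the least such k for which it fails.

We need the least odd positive integer k for which gcd(k, k + 20) > 1.
k = 1: gcd(1, 21) = 1.
k = 3: gcd(3, 23) = 1.
k = 5: gcd(5, 25) = 5.

k = 5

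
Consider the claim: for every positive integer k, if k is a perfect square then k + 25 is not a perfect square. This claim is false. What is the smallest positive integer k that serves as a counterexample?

k = 144

The first 11 eligible values, up to k = 121, all satisfy the conclusion.
k = 144: 144 = 12² and 144 + 25 = 169 = 13².
Hence k = 144 is a counterexample.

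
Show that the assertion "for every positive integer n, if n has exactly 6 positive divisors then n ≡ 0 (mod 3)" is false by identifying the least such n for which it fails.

n = 20

Check each positive integer n in order until n has exactly 6 positive divisors but the claim fails.
n = 12: τ(12) = 6; 12 ≡ 0 (mod 3).
n = 18: τ(18) = 6; 18 ≡ 0 (mod 3).
n = 20: τ(20) = 6; 20 ≡ 2 (mod 3).
Thus n = 20 disproves the claim, and no smaller n works.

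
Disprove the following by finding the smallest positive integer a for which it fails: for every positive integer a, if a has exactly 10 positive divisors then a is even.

a = 405

For a = 48, 80, 112, 162, 176, 208, 272, 304, 368 the conclusion holds.
a = 405: divisors of 405: 10 divisors; 405 is odd.
Hence a = 405 is a counterexample.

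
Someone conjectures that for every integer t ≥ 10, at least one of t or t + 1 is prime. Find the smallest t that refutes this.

t = 14

We need the least integer t ≥ 10 for which t, t + 1 are both composite.
The first 4 eligible values, up to t = 13, all satisfy the conclusion.
t = 14: 14 = 2 × 7; 15 = 3 × 5 — both composite.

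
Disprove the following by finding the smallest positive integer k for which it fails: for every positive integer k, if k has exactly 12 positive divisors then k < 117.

k = 126

k = 60: τ(60) = 12; 60 < 117.
k = 72: τ(72) = 12; 72 < 117.
k = 84: τ(84) = 12; 84 < 117.
k = 90: τ(90) = 12; 90 < 117.
k = 96: τ(96) = 12; 96 < 117.
k = 108: τ(108) = 12; 108 < 117.
k = 126: τ(126) = 12; 126 ≥ 117.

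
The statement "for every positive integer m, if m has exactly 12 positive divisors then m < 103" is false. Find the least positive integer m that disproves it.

A counterexample is any positive integer m such that m has exactly 12 positive divisors but the claim fails; we check each in order.
For m = 60, 72, 84, 90, 96 the conclusion holds.
m = 108: τ(108) = 12; 108 ≥ 103.
Hence m = 108 is a counterexample.

m = 108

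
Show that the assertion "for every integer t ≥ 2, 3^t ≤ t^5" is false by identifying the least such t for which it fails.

t = 11

For t = 2, 3, 4, 5, 6, 7, 8, 9, 10 the conclusion holds.
t = 11: 3^t = 177147 and t^5 = 161051, so 177147 > 161051.
So t = 11 is the smallest counterexample.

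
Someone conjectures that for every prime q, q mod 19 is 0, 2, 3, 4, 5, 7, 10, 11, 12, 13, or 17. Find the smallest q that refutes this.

A counterexample is any prime q such that the claim fails; we check each in order.
For q = 2, 3, 5, 7, …, 23, 29, 31 the conclusion holds.
q = 37: 37 mod 19 = 18 — not in {0, 2, 3, 4, 5, 7, 10, 11, 12, 13, 17}.
Thus q = 37 disproves the claim, and no smaller q works.

q = 37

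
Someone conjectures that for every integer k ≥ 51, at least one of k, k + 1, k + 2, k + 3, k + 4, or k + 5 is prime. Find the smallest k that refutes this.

k = 90

Check each integer k ≥ 51 in order until k, k + 1, k + 2, k + 3, k + 4, k + 5 are all composite.
For k = 51, 52, 53, 54, …, 87, 88, 89 the conclusion holds.
k = 90: 90 = 2 × 45; 91 = 7 × 13; 92 = 2 × 46; 93 = 3 × 31; 94 = 2 × 47; 95 = 5 × 19 — all composite.
So k = 90 is the smallest counterexample.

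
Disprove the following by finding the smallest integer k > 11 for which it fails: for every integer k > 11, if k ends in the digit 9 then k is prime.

We need the least integer k > 11 for which k ends in the digit 9 but k is not prime.
k = 19: 19 ends in 9 and is prime.
k = 29: 29 ends in 9 and is prime.
k = 39: 39 ends in 9; 39 = 3 × 13, composite.
So k = 39 is the smallest counterexample.

k = 39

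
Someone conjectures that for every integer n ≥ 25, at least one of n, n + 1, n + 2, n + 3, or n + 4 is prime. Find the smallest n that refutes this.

A counterexample is any integer n ≥ 25 such that n, n + 1, n + 2, n + 3, n + 4 are all composite; we check each in order.
n = 25: 29 is prime.
n = 26: 29 is prime.
n = 27: 29 is prime.
n = 28: 29 is prime.
n = 29: 29 is prime.
n = 30: 31 is prime.
n = 31: 31 is prime.
n = 32: 32 = 2 × 16; 33 = 3 × 11; 34 = 2 × 17; 35 = 5 × 7; 36 = 2 × 18 — all composite.

n = 32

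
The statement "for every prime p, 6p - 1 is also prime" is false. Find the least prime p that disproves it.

p = 11

A counterexample is any prime p such that 6p - 1 is not prime; we check each in order.
The first 4 eligible values, up to p = 7, all satisfy the conclusion.
p = 11: 6p - 1 = 65 = 5 × 13, not prime.
So p = 11 is the smallest counterexample.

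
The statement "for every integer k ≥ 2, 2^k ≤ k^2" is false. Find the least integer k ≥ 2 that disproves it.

k = 2: 2^k = 4 and k^2 = 4, so 4 ≤ 4.
k = 3: 2^k = 8 and k^2 = 9, so 8 ≤ 9.
k = 4: 2^k = 16 and k^2 = 16, so 16 ≤ 16.
k = 5: 2^k = 32 and k^2 = 25, so 32 > 25.

k = 5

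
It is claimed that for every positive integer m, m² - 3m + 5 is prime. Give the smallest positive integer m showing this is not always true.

m = 4

We need the least positive integer m for which m² - 3m + 5 is not prime.
For m = 1, 2, 3 the conclusion holds.
m = 4: m² - 3m + 5 = 9 = 3 × 3, composite.
Hence m = 4 is a counterexample.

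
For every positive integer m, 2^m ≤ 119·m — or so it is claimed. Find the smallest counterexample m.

m = 11

A counterexample is any positive integer m such that 2^m > 119·m; we check each in order.
For m = 1, 2, 3, 4, 5, 6, 7, 8, 9, 10 the conclusion holds.
m = 11: 2^m = 2048 and 119·m = 1309, so 2048 > 1309.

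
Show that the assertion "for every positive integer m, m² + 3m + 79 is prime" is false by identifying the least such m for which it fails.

A counterexample is any positive integer m such that m² + 3m + 79 is not prime; we check each in order.
m = 1: m² + 3m + 79 = 83, prime.
m = 2: m² + 3m + 79 = 89, prime.
m = 3: m² + 3m + 79 = 97, prime.
m = 4: m² + 3m + 79 = 107, prime.
m = 5: m² + 3m + 79 = 119 = 7 × 17, composite.
Thus m = 5 disproves the claim, and no smaller m works.

m = 5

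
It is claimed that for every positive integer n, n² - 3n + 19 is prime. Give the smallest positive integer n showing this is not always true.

We need the least positive integer n for which n² - 3n + 19 is not prime.
For n = 1, 2, 3, 4, …, 15, 16, 17 the conclusion holds.
n = 18: n² - 3n + 19 = 289 = 17 × 17, composite.
Thus n = 18 disproves the claim, and no smaller n works.

n = 18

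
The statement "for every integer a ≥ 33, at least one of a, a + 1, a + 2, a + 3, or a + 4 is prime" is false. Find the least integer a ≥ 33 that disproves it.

A counterexample is any integer a ≥ 33 such that a, a + 1, a + 2, a + 3, a + 4 are all composite; we check each in order.
The first 15 eligible values, up to a = 47, all satisfy the conclusion.
a = 48: 48 = 2 × 24; 49 = 7 × 7; 50 = 2 × 25; 51 = 3 × 17; 52 = 2 × 26 — all composite.

a = 48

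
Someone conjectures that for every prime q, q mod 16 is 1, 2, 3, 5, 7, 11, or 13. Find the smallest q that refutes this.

q = 31

We need the least prime q for which the claim fails.
For q = 2, 3, 5, 7, 11, 13, 17, 19, 23, 29 the conclusion holds.
q = 31: 31 mod 16 = 15 — not in {1, 2, 3, 5, 7, 11, 13}.
Hence q = 31 is a counterexample.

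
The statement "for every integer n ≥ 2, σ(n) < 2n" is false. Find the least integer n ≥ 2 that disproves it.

n = 6

A counterexample is any integer n ≥ 2 such that the claim fails; we check each in order.
n = 2: σ(2) = 3; 3 < 4.
n = 3: σ(3) = 4; 4 < 6.
n = 4: σ(4) = 7; 7 < 8.
n = 5: σ(5) = 6; 6 < 10.
n = 6: σ(6) = 12; 12 ≥ 12.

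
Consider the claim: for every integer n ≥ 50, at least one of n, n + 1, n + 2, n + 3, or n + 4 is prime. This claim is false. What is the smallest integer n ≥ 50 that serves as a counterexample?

A counterexample is any integer n ≥ 50 such that n, n + 1, n + 2, n + 3, n + 4 are all composite; we check each in order.
For n = 50, 51, 52, 53 the conclusion holds.
n = 54: 54 = 2 × 27; 55 = 5 × 11; 56 = 2 × 28; 57 = 3 × 19; 58 = 2 × 29 — all composite.
Hence n = 54 is a counterexample.

n = 54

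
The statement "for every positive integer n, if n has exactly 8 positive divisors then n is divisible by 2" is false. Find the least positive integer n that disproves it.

Check each positive integer n in order until n has exactly 8 positive divisors but n is not divisible by 2.
The first 12 eligible values, up to n = 104, all satisfy the conclusion.
n = 105: τ(105) = 8; 105 mod 2 = 1.
So n = 105 is the smallest counterexample.

n = 105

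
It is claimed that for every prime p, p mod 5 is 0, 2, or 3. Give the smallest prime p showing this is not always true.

p = 11

We need the least prime p for which the claim fails.
The first 4 eligible values, up to p = 7, all satisfy the conclusion.
p = 11: 11 mod 5 = 1 — not in {0, 2, 3}.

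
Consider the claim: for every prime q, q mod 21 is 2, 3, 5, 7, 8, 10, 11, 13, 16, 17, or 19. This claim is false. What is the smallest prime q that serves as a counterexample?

q = 41

Check each prime q in order until the claim fails.
The first 12 eligible values, up to q = 37, all satisfy the conclusion.
q = 41: 41 mod 21 = 20 — not in {2, 3, 5, 7, 8, 10, 11, 13, 16, 17, 19}.
Hence q = 41 is a counterexample.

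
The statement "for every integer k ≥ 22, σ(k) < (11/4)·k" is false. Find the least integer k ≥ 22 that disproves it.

Check each integer k ≥ 22 in order until the claim fails.
For k = 22, 23, 24, 25, …, 57, 58, 59 the conclusion holds.
k = 60: σ(60) = 168; 168 ≥ 165.

k = 60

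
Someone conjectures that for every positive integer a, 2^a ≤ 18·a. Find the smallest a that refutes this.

We need the least positive integer a for which 2^a > 18·a.
For a = 1, 2, 3, 4, 5, 6 the conclusion holds.
a = 7: 2^a = 128 and 18·a = 126, so 128 > 126.
Hence a = 7 is a counterexample.

a = 7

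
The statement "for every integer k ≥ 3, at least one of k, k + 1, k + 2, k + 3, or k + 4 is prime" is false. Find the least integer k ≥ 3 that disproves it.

We need the least integer k ≥ 3 for which k, k + 1, k + 2, k + 3, k + 4 are all composite.
For k = 3, 4, 5, 6, …, 21, 22, 23 the conclusion holds.
k = 24: 24 = 2 × 12; 25 = 5 × 5; 26 = 2 × 13; 27 = 3 × 9; 28 = 2 × 14 — all composite.

k = 24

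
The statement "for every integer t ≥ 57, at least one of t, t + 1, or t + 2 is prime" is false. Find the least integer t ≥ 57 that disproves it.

t = 62

We need the least integer t ≥ 57 for which t, t + 1, t + 2 are all composite.
The first 5 eligible values, up to t = 61, all satisfy the conclusion.
t = 62: 62 = 2 × 31; 63 = 3 × 21; 64 = 2 × 32 — all composite.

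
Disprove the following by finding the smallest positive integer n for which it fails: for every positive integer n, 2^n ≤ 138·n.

n = 11

We need the least positive integer n for which 2^n > 138·n.
For n = 1, 2, 3, 4, 5, 6, 7, 8, 9, 10 the conclusion holds.
n = 11: 2^n = 2048 and 138·n = 1518, so 2048 > 1518.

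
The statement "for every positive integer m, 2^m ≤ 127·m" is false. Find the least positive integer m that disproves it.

m = 11

Check each positive integer m in order until 2^m > 127·m.
For m = 1, 2, 3, 4, 5, 6, 7, 8, 9, 10 the conclusion holds.
m = 11: 2^m = 2048 and 127·m = 1397, so 2048 > 1397.
So m = 11 is the smallest counterexample.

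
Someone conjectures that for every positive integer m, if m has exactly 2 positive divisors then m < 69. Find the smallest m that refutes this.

A counterexample is any positive integer m such that m has exactly 2 positive divisors but the claim fails; we check each in order.
For m = 2, 3, 5, 7, …, 59, 61, 67 the conclusion holds.
m = 71: τ(71) = 2; 71 ≥ 69.
Thus m = 71 disproves the claim, and no smaller m works.

m = 71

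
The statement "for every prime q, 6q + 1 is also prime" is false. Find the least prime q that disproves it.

We need the least prime q for which 6q + 1 is not prime.
The first 7 eligible values, up to q = 17, all satisfy the conclusion.
q = 19: 6q + 1 = 115 = 5 × 23, not prime.
So q = 19 is the smallest counterexample.

q = 19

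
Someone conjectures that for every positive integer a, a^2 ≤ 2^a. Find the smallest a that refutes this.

Check each positive integer a in order until a^2 > 2^a.
a = 1: a^2 = 1 and 2^a = 2, so 1 ≤ 2.
a = 2: a^2 = 4 and 2^a = 4, so 4 ≤ 4.
a = 3: a^2 = 9 and 2^a = 8, so 9 > 8.
So a = 3 is the smallest counterexample.

a = 3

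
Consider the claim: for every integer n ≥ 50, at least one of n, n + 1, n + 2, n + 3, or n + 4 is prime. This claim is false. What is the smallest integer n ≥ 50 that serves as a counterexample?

n = 54

Check each integer n ≥ 50 in order until n, n + 1, n + 2, n + 3, n + 4 are all composite.
n = 50: 53 is prime.
n = 51: 53 is prime.
n = 52: 53 is prime.
n = 53: 53 is prime.
n = 54: 54 = 2 × 27; 55 = 5 × 11; 56 = 2 × 28; 57 = 3 × 19; 58 = 2 × 29 — all composite.
Hence n = 54 is a counterexample.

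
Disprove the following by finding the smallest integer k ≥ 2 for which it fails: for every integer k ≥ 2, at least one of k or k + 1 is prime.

We need the least integer k ≥ 2 for which k, k + 1 are both composite.
For k = 2, 3, 4, 5, 6, 7 the conclusion holds.
k = 8: 8 = 2 × 4; 9 = 3 × 3 — both composite.
Hence k = 8 is a counterexample.

k = 8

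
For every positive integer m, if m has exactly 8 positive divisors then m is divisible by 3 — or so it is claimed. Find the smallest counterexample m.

m = 24: τ(24) = 8; 24 mod 3 = 0.
m = 30: τ(30) = 8; 30 mod 3 = 0.
m = 40: τ(40) = 8; 40 mod 3 = 1.
Thus m = 40 disproves the claim, and no smaller m works.

m = 40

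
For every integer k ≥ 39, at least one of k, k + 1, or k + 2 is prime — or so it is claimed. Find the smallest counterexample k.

k = 44

A counterexample is any integer k ≥ 39 such that k, k + 1, k + 2 are all composite; we check each in order.
The first 5 eligible values, up to k = 43, all satisfy the conclusion.
k = 44: 44 = 2 × 22; 45 = 3 × 15; 46 = 2 × 23 — all composite.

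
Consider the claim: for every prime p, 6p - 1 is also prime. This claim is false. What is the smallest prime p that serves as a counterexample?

p = 11

We need the least prime p for which 6p - 1 is not prime.
The first 4 eligible values, up to p = 7, all satisfy the conclusion.
p = 11: 6p - 1 = 65 = 5 × 13, not prime.
Hence p = 11 is a counterexample.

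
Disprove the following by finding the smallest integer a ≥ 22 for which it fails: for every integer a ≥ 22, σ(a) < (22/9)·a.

We need the least integer a ≥ 22 for which the claim fails.
For a = 22, 23 the conclusion holds.
a = 24: σ(24) = 60; 60 ≥ 176/3.

a = 24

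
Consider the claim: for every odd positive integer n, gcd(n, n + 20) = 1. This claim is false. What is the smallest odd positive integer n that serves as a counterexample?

n = 1: gcd(1, 21) = 1.
n = 3: gcd(3, 23) = 1.
n = 5: gcd(5, 25) = 5.

n = 5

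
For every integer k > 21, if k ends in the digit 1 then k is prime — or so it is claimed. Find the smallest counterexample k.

A counterexample is any integer k > 21 such that k ends in the digit 1 but k is not prime; we check each in order.
k = 31: 31 ends in 1 and is prime.
k = 41: 41 ends in 1 and is prime.
k = 51: 51 ends in 1; 51 = 3 × 17, composite.
Thus k = 51 disproves the claim, and no smaller k works.

k = 51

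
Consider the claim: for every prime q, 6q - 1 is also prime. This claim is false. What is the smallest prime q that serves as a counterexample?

Check each prime q in order until 6q - 1 is not prime.
q = 2: 6q - 1 = 11, prime.
q = 3: 6q - 1 = 17, prime.
q = 5: 6q - 1 = 29, prime.
q = 7: 6q - 1 = 41, prime.
q = 11: 6q - 1 = 65 = 5 × 13, not prime.

q = 11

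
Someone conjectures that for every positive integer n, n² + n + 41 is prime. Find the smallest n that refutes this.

A counterexample is any positive integer n such that n² + n + 41 is not prime; we check each in order.
For n = 1, 2, 3, 4, …, 37, 38, 39 the conclusion holds.
n = 40: n² + n + 41 = 1681 = 41 × 41, composite.
Thus n = 40 disproves the claim, and no smaller n works.

n = 40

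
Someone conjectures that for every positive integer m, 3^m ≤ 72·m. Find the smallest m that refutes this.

m = 6

Check each positive integer m in order until 3^m > 72·m.
The first 5 eligible values, up to m = 5, all satisfy the conclusion.
m = 6: 3^m = 729 and 72·m = 432, so 729 > 432.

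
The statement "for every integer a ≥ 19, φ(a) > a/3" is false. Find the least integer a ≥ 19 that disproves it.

A counterexample is any integer a ≥ 19 such that the claim fails; we check each in order.
The first 5 eligible values, up to a = 23, all satisfy the conclusion.
a = 24: φ(24) = 8 and 24/3 = 8, so φ(24) ≤ 24/3.

a = 24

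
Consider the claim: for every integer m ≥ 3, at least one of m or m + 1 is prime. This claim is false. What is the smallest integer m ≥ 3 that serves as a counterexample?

m = 8

The first 5 eligible values, up to m = 7, all satisfy the conclusion.
m = 8: 8 = 2 × 4; 9 = 3 × 3 — both composite.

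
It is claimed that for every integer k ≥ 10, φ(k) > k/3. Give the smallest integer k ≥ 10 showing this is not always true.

k = 12

Check each integer k ≥ 10 in order until the claim fails.
k = 10: φ(10) = 4 and 10/3 = 10/3, so φ(10) > 10/3.
k = 11: φ(11) = 10 and 11/3 = 11/3, so φ(11) > 11/3.
k = 12: φ(12) = 4 and 12/3 = 4, so φ(12) ≤ 12/3.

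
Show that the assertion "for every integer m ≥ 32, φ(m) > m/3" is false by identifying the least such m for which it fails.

m = 36

For m = 32, 33, 34, 35 the conclusion holds.
m = 36: φ(36) = 12 and 36/3 = 12, so φ(36) ≤ 36/3.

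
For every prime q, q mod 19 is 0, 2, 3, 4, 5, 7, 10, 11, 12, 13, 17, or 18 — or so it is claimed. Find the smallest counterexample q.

For q = 2, 3, 5, 7, …, 37, 41, 43 the conclusion holds.
q = 47: 47 mod 19 = 9 — not in {0, 2, 3, 4, 5, 7, 10, 11, 12, 13, 17, 18}.
So q = 47 is the smallest counterexample.

q = 47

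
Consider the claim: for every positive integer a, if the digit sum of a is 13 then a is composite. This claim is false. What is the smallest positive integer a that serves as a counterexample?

Check each positive integer a in order until the digit sum of a is 13 but a is prime.
For a = 49, 58 the conclusion holds.
a = 67: digit sum 13; 67 is prime, not composite.

a = 67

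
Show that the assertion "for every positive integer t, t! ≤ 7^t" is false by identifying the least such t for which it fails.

t = 17

Check each positive integer t in order until t! > 7^t.
For t = 1, 2, 3, 4, …, 14, 15, 16 the conclusion holds.
t = 17: t! = 355687428096000 and 7^t = 232630513987207, so 355687428096000 > 232630513987207.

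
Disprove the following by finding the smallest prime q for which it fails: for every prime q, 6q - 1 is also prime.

q = 11

A counterexample is any prime q such that 6q - 1 is not prime; we check each in order.
For q = 2, 3, 5, 7 the conclusion holds.
q = 11: 6q - 1 = 65 = 5 × 13, not prime.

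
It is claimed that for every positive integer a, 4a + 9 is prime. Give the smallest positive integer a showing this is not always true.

a = 3

Check each positive integer a in order until 4a + 9 is not prime.
a = 1: 4a + 9 = 13, prime.
a = 2: 4a + 9 = 17, prime.
a = 3: 4a + 9 = 21 = 3 × 7, composite.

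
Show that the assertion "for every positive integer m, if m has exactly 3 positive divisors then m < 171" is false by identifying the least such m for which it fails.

m = 289

m = 4: τ(4) = 3; 4 < 171.
m = 9: τ(9) = 3; 9 < 171.
m = 25: τ(25) = 3; 25 < 171.
m = 49: τ(49) = 3; 49 < 171.
m = 121: τ(121) = 3; 121 < 171.
m = 169: τ(169) = 3; 169 < 171.
m = 289: τ(289) = 3; 289 ≥ 171.
So m = 289 is the smallest counterexample.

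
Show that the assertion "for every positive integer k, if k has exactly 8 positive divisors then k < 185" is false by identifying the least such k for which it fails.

Check each positive integer k in order until k has exactly 8 positive divisors but the claim fails.
For k = 24, 30, 40, 42, …, 174, 182, 184 the conclusion holds.
k = 186: τ(186) = 8; 186 ≥ 185.
Hence k = 186 is a counterexample.

k = 186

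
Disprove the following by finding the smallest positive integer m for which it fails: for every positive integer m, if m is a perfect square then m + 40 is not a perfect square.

m = 9

For m = 1, 4 the conclusion holds.
m = 9: 9 = 3² and 9 + 40 = 49 = 7².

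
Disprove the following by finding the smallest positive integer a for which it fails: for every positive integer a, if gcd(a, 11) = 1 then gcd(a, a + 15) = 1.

A counterexample is any positive integer a such that gcd(a, 11) = 1 but gcd(a, a + 15) > 1; we check each in order.
a = 1: gcd(1, 16) = 1.
a = 2: gcd(2, 17) = 1.
a = 3: gcd(3, 18) = 3.
Hence a = 3 is a counterexample.

a = 3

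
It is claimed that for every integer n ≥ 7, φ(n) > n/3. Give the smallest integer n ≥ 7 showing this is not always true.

A counterexample is any integer n ≥ 7 such that the claim fails; we check each in order.
The first 5 eligible values, up to n = 11, all satisfy the conclusion.
n = 12: φ(12) = 4 and 12/3 = 4, so φ(12) ≤ 12/3.
Hence n = 12 is a counterexample.

n = 12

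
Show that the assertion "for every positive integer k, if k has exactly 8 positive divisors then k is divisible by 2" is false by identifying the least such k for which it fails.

k = 105

For k = 24, 30, 40, 42, …, 88, 102, 104 the conclusion holds.
k = 105: τ(105) = 8; 105 mod 2 = 1.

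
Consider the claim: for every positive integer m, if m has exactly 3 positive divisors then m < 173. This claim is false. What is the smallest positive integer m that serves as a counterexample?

m = 289

We need the least positive integer m for which m has exactly 3 positive divisors but the claim fails.
The first 6 eligible values, up to m = 169, all satisfy the conclusion.
m = 289: τ(289) = 3; 289 ≥ 173.
Thus m = 289 disproves the claim, and no smaller m works.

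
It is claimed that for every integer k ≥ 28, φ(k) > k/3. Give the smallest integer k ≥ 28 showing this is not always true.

We need the least integer k ≥ 28 for which the claim fails.
For k = 28, 29 the conclusion holds.
k = 30: φ(30) = 8 and 30/3 = 10, so φ(30) ≤ 30/3.

k = 30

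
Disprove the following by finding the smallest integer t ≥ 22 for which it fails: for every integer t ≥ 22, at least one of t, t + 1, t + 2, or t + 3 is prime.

Check each integer t ≥ 22 in order until t, t + 1, t + 2, t + 3 are all composite.
For t = 22, 23 the conclusion holds.
t = 24: 24 = 2 × 12; 25 = 5 × 5; 26 = 2 × 13; 27 = 3 × 9 — all composite.

t = 24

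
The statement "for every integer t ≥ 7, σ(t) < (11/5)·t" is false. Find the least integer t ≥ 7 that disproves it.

t = 12

For t = 7, 8, 9, 10, 11 the conclusion holds.
t = 12: σ(12) = 28; 28 ≥ 132/5.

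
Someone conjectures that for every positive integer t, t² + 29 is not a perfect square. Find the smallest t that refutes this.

t = 14

For t = 1, 2, 3, 4, …, 11, 12, 13 the conclusion holds.
t = 14: 14² + 29 = 225 = 15², a perfect square.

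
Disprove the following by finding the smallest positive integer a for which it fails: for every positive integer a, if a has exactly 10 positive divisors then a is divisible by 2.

a = 405

A counterexample is any positive integer a such that a has exactly 10 positive divisors but a is not divisible by 2; we check each in order.
The first 9 eligible values, up to a = 368, all satisfy the conclusion.
a = 405: τ(405) = 10; 405 mod 2 = 1.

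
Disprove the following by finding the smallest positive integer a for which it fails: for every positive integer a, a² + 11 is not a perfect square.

a = 1: 1² + 11 = 12, not a perfect square.
a = 2: 2² + 11 = 15, not a perfect square.
a = 3: 3² + 11 = 20, not a perfect square.
a = 4: 4² + 11 = 27, not a perfect square.
a = 5: 5² + 11 = 36 = 6², a perfect square.
Thus a = 5 disproves the claim, and no smaller a works.

a = 5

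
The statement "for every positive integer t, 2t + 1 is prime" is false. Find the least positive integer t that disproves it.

t = 4

Check each positive integer t in order until 2t + 1 is not prime.
t = 1: 2t + 1 = 3, prime.
t = 2: 2t + 1 = 5, prime.
t = 3: 2t + 1 = 7, prime.
t = 4: 2t + 1 = 9 = 3 × 3, composite.
So t = 4 is the smallest counterexample.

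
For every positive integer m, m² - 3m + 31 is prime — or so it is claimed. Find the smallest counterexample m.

m = 4

For m = 1, 2, 3 the conclusion holds.
m = 4: m² - 3m + 31 = 35 = 5 × 7, composite.
Hence m = 4 is a counterexample.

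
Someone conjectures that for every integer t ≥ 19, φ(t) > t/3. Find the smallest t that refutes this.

The first 5 eligible values, up to t = 23, all satisfy the conclusion.
t = 24: φ(24) = 8 and 24/3 = 8, so φ(24) ≤ 24/3.
So t = 24 is the smallest counterexample.

t = 24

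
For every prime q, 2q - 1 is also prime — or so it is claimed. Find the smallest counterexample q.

q = 2: 2q - 1 = 3, prime.
q = 3: 2q - 1 = 5, prime.
q = 5: 2q - 1 = 9 = 3 × 3, not prime.

q = 5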